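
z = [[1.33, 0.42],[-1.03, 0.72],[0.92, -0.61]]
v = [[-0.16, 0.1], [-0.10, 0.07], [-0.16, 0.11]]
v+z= [[1.17, 0.52], [-1.13, 0.79], [0.76, -0.5]]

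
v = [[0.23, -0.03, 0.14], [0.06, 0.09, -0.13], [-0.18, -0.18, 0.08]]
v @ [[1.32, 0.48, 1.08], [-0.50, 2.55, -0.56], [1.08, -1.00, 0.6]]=[[0.47, -0.11, 0.35], [-0.11, 0.39, -0.06], [-0.06, -0.63, -0.05]]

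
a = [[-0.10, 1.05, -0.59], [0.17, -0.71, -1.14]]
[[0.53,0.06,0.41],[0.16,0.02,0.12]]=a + [[0.63, -0.99, 1.00], [-0.01, 0.73, 1.26]]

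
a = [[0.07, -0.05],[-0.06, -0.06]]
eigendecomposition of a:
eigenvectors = [[0.93, 0.32],[-0.37, 0.95]]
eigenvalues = [0.09, -0.08]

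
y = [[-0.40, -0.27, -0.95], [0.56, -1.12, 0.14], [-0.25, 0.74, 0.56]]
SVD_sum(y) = [[0.13, -0.40, -0.15],[0.33, -1.0, -0.38],[-0.27, 0.83, 0.32]] + [[-0.48, 0.16, -0.82], [0.29, -0.10, 0.50], [0.12, -0.04, 0.20]] + [[-0.06, -0.03, 0.03], [-0.05, -0.03, 0.03], [-0.09, -0.05, 0.04]]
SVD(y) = [[0.30, -0.84, 0.46],[0.74, 0.50, 0.45],[-0.61, 0.2, 0.77]] @ diag([1.5178292544542895, 1.149300237861293, 0.14833515286240023]) @ [[0.29, -0.89, -0.34],[0.49, -0.16, 0.85],[-0.82, -0.42, 0.39]]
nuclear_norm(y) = 2.82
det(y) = 0.26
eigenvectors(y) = [[-0.14, 0.82, -0.65], [0.91, 0.54, -0.15], [-0.39, -0.22, 0.75]]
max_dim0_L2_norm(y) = 1.37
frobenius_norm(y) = 1.91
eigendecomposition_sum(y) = [[-0.12, 0.15, -0.07], [0.75, -0.95, 0.46], [-0.32, 0.41, -0.2]] + [[-0.29, -0.17, -0.29], [-0.19, -0.11, -0.19], [0.08, 0.04, 0.08]] + [[0.01, -0.25, -0.59], [0.00, -0.06, -0.13], [-0.01, 0.29, 0.68]]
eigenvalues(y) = [-1.27, -0.32, 0.63]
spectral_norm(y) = 1.52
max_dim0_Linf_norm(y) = 1.12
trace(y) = -0.96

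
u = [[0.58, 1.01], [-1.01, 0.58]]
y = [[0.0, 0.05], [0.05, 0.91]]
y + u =[[0.58, 1.06],[-0.96, 1.49]]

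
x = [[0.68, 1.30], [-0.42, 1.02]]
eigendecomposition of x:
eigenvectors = [[(0.87+0j), 0.87-0.00j], [0.11+0.48j, 0.11-0.48j]]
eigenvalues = [(0.85+0.72j), (0.85-0.72j)]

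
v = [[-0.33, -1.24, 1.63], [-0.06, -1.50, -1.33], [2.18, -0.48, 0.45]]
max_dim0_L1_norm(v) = 3.41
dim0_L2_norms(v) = [2.21, 2.0, 2.15]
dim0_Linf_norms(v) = [2.18, 1.5, 1.63]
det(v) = 9.37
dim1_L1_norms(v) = [3.2, 2.89, 3.11]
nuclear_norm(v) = 6.35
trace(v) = -1.38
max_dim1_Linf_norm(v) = 2.18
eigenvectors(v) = [[0.59+0.00j,  (0.12+0.52j),  (0.12-0.52j)], [(-0.27+0j),  (0.7+0j),  (0.7-0j)], [0.76+0.00j,  (0.18-0.43j),  (0.18+0.43j)]]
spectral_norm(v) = 2.35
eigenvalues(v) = [(2.33+0j), (-1.85+0.77j), (-1.85-0.77j)]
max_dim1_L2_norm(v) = 2.28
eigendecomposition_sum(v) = [[0.84+0.00j,-0.40+0.00j,(1.02-0j)], [-0.39+0.00j,(0.18+0j),(-0.47+0j)], [(1.08+0j),-0.51+0.00j,1.30-0.00j]] + [[(-0.59+0.26j), -0.42-0.56j, (0.31-0.4j)], [0.16+0.83j, (-0.84+0.38j), -0.43-0.51j], [(0.55+0.11j), 0.02+0.61j, (-0.42+0.13j)]] + [[-0.59-0.26j, -0.42+0.56j, 0.31+0.40j],[(0.16-0.83j), -0.84-0.38j, (-0.43+0.51j)],[0.55-0.11j, 0.02-0.61j, (-0.42-0.13j)]]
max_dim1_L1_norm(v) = 3.2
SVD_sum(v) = [[0.83, -0.40, 0.60], [-0.17, 0.08, -0.12], [1.55, -0.75, 1.13]] + [[-0.58, 0.31, 1.0],[0.71, -0.38, -1.23],[0.38, -0.21, -0.67]] + [[-0.58,-1.15,0.03],[-0.6,-1.20,0.03],[0.24,0.48,-0.01]]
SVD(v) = [[0.47, -0.58, -0.67], [-0.1, 0.72, -0.69], [0.88, 0.39, 0.28]] @ diag([2.3473169851985687, 2.062042901517911, 1.9363062886067113]) @ [[0.75,-0.37,0.55], [0.48,-0.26,-0.84], [0.45,0.89,-0.02]]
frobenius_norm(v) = 3.68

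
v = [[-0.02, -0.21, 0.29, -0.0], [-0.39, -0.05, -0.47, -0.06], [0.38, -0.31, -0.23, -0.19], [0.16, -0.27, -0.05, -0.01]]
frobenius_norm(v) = 0.97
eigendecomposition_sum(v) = [[0.21, -0.15, 0.17, -0.04], [-0.31, 0.22, -0.25, 0.06], [0.18, -0.13, 0.15, -0.04], [0.2, -0.14, 0.16, -0.04]] + [[-0.03, 0.05, 0.09, 0.03],  [0.09, -0.16, -0.27, -0.10],  [0.13, -0.22, -0.38, -0.14],  [0.06, -0.10, -0.17, -0.06]] + [[-0.19,-0.11,0.03,-0.00], [-0.19,-0.11,0.03,-0.0], [0.06,0.04,-0.01,0.00], [-0.05,-0.03,0.01,-0.00]] + [[-0.01,  0.0,  -0.01,  0.01], [0.01,  -0.00,  0.02,  -0.03], [0.01,  -0.00,  0.01,  -0.01], [-0.04,  0.0,  -0.05,  0.09]]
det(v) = 0.01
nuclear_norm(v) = 1.68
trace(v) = -0.31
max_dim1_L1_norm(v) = 1.11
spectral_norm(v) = 0.67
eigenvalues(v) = [0.53, -0.62, -0.32, 0.1]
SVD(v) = [[0.31,  0.21,  -0.85,  -0.37], [-0.76,  -0.53,  -0.37,  -0.08], [0.49,  -0.75,  0.17,  -0.42], [0.31,  -0.33,  -0.33,  0.83]] @ diag([0.6674900706392036, 0.6266455626184605, 0.3062800232202015, 0.07915106963836102]) @ [[0.78, -0.39, 0.47, -0.08], [-0.21, 0.48, 0.80, 0.28], [0.57, 0.77, -0.3, -0.02], [0.14, -0.16, -0.21, 0.96]]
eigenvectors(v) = [[0.46, -0.18, 0.69, 0.13], [-0.67, 0.53, 0.67, -0.27], [0.39, 0.75, -0.22, -0.14], [0.43, 0.34, 0.19, 0.94]]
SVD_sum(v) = [[0.16, -0.08, 0.10, -0.02], [-0.4, 0.20, -0.24, 0.04], [0.25, -0.13, 0.15, -0.02], [0.16, -0.08, 0.10, -0.02]] + [[-0.03, 0.07, 0.11, 0.04], [0.07, -0.16, -0.27, -0.09], [0.10, -0.23, -0.38, -0.13], [0.04, -0.10, -0.17, -0.06]] + [[-0.15, -0.2, 0.08, 0.01], [-0.06, -0.09, 0.03, 0.00], [0.03, 0.04, -0.02, -0.00], [-0.06, -0.08, 0.03, 0.00]] + [[-0.0, 0.00, 0.01, -0.03], [-0.0, 0.0, 0.00, -0.01], [-0.00, 0.01, 0.01, -0.03], [0.01, -0.01, -0.01, 0.06]]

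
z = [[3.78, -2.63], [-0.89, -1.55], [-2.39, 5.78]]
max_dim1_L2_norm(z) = 6.25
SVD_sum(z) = [[2.24, -3.59], [0.45, -0.72], [-3.26, 5.23]] + [[1.54, 0.96], [-1.34, -0.83], [0.87, 0.55]]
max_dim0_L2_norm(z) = 6.54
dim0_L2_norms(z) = [4.56, 6.54]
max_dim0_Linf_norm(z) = 5.78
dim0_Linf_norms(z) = [3.78, 5.78]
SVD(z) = [[-0.56,0.69], [-0.11,-0.6], [0.82,0.39]] @ diag([7.528587662767772, 2.6154861506077403]) @ [[-0.53, 0.85], [0.85, 0.53]]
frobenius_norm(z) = 7.97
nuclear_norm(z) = 10.14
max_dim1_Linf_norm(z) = 5.78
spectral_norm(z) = 7.53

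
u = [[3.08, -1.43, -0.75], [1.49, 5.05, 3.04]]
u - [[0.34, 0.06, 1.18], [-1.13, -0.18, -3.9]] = [[2.74, -1.49, -1.93], [2.62, 5.23, 6.94]]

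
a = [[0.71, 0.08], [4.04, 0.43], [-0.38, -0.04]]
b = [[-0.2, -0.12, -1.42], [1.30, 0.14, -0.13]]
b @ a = [[-0.09,-0.01], [1.54,0.17]]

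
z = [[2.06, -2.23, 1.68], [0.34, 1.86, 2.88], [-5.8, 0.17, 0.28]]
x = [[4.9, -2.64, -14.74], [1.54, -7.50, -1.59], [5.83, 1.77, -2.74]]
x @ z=[[94.69, -18.34, -3.5], [9.84, -17.65, -19.46], [28.50, -10.17, 14.12]]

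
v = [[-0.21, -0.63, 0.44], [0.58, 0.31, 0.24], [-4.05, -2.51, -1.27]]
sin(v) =[[-0.8, -1.19, 0.45], [0.63, 0.24, 0.35], [-4.81, -2.48, -2.02]]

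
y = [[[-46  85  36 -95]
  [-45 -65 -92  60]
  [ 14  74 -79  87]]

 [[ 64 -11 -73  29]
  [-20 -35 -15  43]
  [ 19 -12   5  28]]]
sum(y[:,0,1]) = 74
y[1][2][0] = 19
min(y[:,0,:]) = -95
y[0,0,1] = 85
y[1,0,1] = -11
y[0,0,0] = -46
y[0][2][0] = 14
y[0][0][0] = -46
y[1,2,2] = 5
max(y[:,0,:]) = 85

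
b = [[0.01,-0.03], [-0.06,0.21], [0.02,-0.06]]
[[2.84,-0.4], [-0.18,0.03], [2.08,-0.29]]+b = [[2.85, -0.43], [-0.24, 0.24], [2.1, -0.35]]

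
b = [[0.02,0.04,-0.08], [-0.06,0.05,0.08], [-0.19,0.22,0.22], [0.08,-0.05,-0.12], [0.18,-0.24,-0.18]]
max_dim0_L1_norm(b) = 0.68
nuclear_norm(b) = 0.65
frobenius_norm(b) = 0.55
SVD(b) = [[-0.06,-0.78,-0.52], [0.2,0.20,-0.46], [0.68,0.03,0.3], [-0.27,-0.47,0.65], [-0.65,0.36,-0.04]] @ diag([0.5362582531648141, 0.10913693160180372, 0.004026918569477417]) @ [[-0.52, 0.61, 0.6], [-0.05, -0.72, 0.69], [0.85, 0.33, 0.41]]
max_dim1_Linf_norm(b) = 0.24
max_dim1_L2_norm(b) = 0.36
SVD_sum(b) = [[0.02, -0.02, -0.02], [-0.06, 0.07, 0.07], [-0.19, 0.22, 0.22], [0.08, -0.09, -0.09], [0.18, -0.21, -0.21]] + [[0.0, 0.06, -0.06], [-0.00, -0.02, 0.02], [-0.00, -0.0, 0.00], [0.0, 0.04, -0.04], [-0.00, -0.03, 0.03]] + [[-0.0,-0.0,-0.00],  [-0.0,-0.00,-0.00],  [0.0,0.00,0.00],  [0.0,0.0,0.0],  [-0.0,-0.00,-0.0]]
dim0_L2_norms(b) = [0.28, 0.34, 0.33]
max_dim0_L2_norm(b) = 0.34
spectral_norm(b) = 0.54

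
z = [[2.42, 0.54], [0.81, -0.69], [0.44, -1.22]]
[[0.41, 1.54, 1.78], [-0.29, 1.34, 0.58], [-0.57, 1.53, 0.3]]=z @ [[0.06,0.85,0.73], [0.49,-0.95,0.02]]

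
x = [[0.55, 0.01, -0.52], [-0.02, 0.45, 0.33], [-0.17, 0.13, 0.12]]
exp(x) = [[1.8, -0.03, -0.75], [-0.08, 1.60, 0.46], [-0.25, 0.18, 1.21]]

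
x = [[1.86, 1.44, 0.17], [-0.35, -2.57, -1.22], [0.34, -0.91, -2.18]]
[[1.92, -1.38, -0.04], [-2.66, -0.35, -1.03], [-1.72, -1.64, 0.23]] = x @ [[0.43, -0.74, -0.52], [0.71, -0.08, 0.70], [0.56, 0.67, -0.48]]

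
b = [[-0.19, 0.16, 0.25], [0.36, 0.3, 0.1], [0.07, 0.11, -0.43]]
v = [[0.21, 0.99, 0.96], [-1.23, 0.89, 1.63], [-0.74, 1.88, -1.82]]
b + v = [[0.02, 1.15, 1.21], [-0.87, 1.19, 1.73], [-0.67, 1.99, -2.25]]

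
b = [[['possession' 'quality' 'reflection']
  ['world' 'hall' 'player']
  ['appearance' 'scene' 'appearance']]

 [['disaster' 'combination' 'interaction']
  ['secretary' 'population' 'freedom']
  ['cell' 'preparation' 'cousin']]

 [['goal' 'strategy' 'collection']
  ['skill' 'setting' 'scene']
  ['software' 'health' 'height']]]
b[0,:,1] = ['quality', 'hall', 'scene']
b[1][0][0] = 'disaster'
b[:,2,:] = [['appearance', 'scene', 'appearance'], ['cell', 'preparation', 'cousin'], ['software', 'health', 'height']]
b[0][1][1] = 'hall'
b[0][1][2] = 'player'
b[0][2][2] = 'appearance'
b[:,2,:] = [['appearance', 'scene', 'appearance'], ['cell', 'preparation', 'cousin'], ['software', 'health', 'height']]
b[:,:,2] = [['reflection', 'player', 'appearance'], ['interaction', 'freedom', 'cousin'], ['collection', 'scene', 'height']]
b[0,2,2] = 'appearance'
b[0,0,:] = ['possession', 'quality', 'reflection']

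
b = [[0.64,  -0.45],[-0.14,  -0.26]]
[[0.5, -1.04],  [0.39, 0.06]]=b@[[-0.21, -1.29], [-1.4, 0.47]]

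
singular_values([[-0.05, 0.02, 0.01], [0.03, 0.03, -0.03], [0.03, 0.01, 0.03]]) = [0.07, 0.04, 0.03]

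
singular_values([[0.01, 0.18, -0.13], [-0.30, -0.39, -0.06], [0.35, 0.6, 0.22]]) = [0.89, 0.19, 0.08]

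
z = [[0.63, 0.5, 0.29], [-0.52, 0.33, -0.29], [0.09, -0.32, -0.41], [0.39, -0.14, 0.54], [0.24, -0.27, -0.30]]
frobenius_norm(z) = 1.47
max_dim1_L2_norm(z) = 0.85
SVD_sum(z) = [[0.55, 0.12, 0.48], [-0.39, -0.09, -0.34], [-0.19, -0.04, -0.16], [0.46, 0.1, 0.40], [-0.05, -0.01, -0.04]] + [[-0.1, 0.20, 0.07], [-0.18, 0.37, 0.12], [0.18, -0.37, -0.12], [0.06, -0.12, -0.04], [0.18, -0.36, -0.12]] + [[0.18, 0.17, -0.25],  [0.05, 0.05, -0.07],  [0.09, 0.09, -0.13],  [-0.13, -0.12, 0.18],  [0.10, 0.1, -0.15]]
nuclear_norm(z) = 2.44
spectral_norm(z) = 1.12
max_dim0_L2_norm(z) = 0.94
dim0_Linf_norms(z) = [0.63, 0.5, 0.54]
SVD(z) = [[-0.66,0.30,-0.68], [0.46,0.54,-0.19], [0.22,-0.54,-0.35], [-0.55,-0.18,0.48], [0.05,-0.53,-0.39]] @ diag([1.1242002066535508, 0.7848676466476688, 0.5262667314260548]) @ [[-0.74, -0.16, -0.65],[-0.43, 0.86, 0.28],[-0.51, -0.49, 0.71]]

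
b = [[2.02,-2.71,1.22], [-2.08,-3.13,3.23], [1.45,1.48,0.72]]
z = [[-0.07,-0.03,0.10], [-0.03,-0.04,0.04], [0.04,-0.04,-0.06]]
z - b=[[-2.09, 2.68, -1.12], [2.05, 3.09, -3.19], [-1.41, -1.52, -0.78]]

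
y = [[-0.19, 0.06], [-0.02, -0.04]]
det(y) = 0.01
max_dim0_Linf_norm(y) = 0.19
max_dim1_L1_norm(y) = 0.25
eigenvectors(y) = [[-0.99, -0.39], [-0.14, -0.92]]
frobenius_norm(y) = 0.20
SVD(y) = [[-1.00, -0.04], [-0.04, 1.00]] @ diag([0.19937883010015928, 0.0441370831375591]) @ [[0.96, -0.29], [-0.29, -0.96]]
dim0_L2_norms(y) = [0.19, 0.07]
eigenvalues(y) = [-0.18, -0.05]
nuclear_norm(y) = 0.24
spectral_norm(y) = 0.20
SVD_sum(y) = [[-0.19, 0.06], [-0.01, 0.0]] + [[0.0,  0.0], [-0.01,  -0.04]]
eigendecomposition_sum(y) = [[-0.19, 0.08], [-0.03, 0.01]] + [[0.0,-0.02], [0.01,-0.05]]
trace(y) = -0.23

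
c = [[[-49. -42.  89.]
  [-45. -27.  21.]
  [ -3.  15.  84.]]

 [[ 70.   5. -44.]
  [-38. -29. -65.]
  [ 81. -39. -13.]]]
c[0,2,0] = -3.0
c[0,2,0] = -3.0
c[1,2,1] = -39.0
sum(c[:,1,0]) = -83.0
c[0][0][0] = -49.0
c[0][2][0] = -3.0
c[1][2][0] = 81.0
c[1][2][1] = -39.0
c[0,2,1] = 15.0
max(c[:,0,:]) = 89.0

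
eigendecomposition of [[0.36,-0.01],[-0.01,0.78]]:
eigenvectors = [[-1.0, 0.02], [-0.02, -1.0]]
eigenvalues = [0.36, 0.78]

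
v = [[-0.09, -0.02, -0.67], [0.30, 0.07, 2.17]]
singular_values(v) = [2.29, 0.0]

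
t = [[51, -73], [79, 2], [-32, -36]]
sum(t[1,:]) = 81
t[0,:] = [51, -73]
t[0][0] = 51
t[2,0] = -32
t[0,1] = -73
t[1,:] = [79, 2]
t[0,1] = -73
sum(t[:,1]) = -107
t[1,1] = 2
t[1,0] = 79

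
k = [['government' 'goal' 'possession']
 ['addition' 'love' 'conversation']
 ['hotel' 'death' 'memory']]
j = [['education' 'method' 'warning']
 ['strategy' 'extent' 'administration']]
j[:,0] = ['education', 'strategy']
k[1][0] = 'addition'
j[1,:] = ['strategy', 'extent', 'administration']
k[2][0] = 'hotel'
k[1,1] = 'love'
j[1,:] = ['strategy', 'extent', 'administration']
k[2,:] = ['hotel', 'death', 'memory']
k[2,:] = ['hotel', 'death', 'memory']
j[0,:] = ['education', 'method', 'warning']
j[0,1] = 'method'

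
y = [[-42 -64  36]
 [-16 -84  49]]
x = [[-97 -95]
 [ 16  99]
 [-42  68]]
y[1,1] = -84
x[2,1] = 68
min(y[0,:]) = -64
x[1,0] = 16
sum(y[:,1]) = -148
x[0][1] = -95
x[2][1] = 68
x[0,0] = -97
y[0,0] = -42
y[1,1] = -84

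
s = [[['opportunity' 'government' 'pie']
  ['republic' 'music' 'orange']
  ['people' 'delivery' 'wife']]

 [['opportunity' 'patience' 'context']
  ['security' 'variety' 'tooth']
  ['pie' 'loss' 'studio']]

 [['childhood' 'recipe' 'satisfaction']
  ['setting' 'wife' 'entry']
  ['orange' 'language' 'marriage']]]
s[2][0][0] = 'childhood'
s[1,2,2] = 'studio'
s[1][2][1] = 'loss'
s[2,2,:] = ['orange', 'language', 'marriage']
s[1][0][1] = 'patience'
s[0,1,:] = ['republic', 'music', 'orange']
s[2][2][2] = 'marriage'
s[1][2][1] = 'loss'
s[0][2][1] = 'delivery'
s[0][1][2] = 'orange'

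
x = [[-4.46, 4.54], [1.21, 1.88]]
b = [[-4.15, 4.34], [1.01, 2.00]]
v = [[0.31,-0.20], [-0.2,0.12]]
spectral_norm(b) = 6.06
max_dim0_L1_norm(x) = 6.42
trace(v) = 0.43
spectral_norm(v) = 0.44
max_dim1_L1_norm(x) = 9.0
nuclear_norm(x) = 8.56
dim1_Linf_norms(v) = [0.31, 0.2]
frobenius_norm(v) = 0.44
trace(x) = -2.58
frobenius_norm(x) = 6.75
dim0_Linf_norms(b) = [4.15, 4.34]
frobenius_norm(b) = 6.41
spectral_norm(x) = 6.39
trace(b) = -2.15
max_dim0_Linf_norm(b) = 4.34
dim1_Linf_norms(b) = [4.34, 2.0]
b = v + x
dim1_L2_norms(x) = [6.36, 2.24]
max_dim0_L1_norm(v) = 0.51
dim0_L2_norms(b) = [4.27, 4.78]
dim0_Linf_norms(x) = [4.46, 4.54]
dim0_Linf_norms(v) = [0.31, 0.2]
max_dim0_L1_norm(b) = 6.34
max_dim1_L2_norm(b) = 6.0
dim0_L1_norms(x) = [5.67, 6.42]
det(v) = -0.00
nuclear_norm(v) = 0.44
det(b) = -12.68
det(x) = -13.88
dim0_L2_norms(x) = [4.62, 4.91]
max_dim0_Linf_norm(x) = 4.54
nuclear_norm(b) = 8.15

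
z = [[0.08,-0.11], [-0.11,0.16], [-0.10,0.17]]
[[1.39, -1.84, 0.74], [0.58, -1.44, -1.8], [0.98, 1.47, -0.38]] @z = [[0.24, -0.32],[0.38, -0.60],[-0.05, 0.06]]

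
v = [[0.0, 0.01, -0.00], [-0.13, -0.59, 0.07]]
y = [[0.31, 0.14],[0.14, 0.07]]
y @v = [[-0.02, -0.08, 0.01], [-0.01, -0.04, 0.0]]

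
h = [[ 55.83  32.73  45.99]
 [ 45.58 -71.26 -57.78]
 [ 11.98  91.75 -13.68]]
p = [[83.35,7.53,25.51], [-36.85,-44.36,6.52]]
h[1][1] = -71.26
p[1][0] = -36.85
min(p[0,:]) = 7.53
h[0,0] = 55.83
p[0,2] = 25.51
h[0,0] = 55.83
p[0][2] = 25.51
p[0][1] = 7.53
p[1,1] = -44.36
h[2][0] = 11.98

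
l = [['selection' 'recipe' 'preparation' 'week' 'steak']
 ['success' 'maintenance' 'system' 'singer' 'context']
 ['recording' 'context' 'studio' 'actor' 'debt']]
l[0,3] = 'week'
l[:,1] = ['recipe', 'maintenance', 'context']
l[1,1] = 'maintenance'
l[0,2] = 'preparation'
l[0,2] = 'preparation'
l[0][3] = 'week'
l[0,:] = ['selection', 'recipe', 'preparation', 'week', 'steak']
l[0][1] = 'recipe'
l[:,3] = ['week', 'singer', 'actor']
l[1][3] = 'singer'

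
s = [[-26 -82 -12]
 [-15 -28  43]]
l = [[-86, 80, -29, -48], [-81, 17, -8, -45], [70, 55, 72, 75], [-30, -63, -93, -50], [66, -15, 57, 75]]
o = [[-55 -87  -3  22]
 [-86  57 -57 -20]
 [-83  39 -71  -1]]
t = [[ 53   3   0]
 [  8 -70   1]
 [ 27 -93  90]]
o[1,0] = -86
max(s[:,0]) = -15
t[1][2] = 1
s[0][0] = -26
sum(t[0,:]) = 56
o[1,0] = -86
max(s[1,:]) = 43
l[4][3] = 75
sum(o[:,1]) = 9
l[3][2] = -93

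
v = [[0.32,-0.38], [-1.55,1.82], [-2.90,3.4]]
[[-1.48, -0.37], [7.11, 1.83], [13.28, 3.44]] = v@[[-0.58, -2.44],  [3.41, -1.07]]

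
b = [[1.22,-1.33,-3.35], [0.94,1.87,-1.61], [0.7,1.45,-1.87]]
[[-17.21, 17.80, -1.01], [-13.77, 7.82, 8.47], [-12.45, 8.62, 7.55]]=b @ [[-6.75,  2.33,  -1.01], [-1.24,  -0.62,  3.71], [3.17,  -4.22,  -1.54]]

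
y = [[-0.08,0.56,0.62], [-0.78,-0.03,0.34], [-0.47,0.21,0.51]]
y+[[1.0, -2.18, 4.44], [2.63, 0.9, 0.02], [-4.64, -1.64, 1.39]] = [[0.92,-1.62,5.06],[1.85,0.87,0.36],[-5.11,-1.43,1.9]]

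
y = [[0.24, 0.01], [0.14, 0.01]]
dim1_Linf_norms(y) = [0.24, 0.14]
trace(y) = 0.25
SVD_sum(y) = [[0.24, 0.01], [0.14, 0.01]] + [[0.00, -0.00], [-0.0, 0.0]]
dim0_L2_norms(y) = [0.28, 0.01]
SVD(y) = [[-0.86,-0.5], [-0.5,0.86]] @ diag([0.2781853302135135, 0.0035947258585938987]) @ [[-1.00, -0.05], [-0.05, 1.0]]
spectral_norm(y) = 0.28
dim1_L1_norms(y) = [0.25, 0.15]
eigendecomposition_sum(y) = [[0.24, 0.01], [0.14, 0.01]] + [[0.0,-0.0], [-0.0,0.00]]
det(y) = 0.00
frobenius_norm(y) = 0.28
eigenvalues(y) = [0.25, 0.0]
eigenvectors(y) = [[0.86, -0.04],[0.51, 1.00]]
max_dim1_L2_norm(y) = 0.24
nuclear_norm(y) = 0.28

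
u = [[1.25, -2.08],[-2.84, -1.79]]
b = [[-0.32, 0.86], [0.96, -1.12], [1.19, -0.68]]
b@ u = [[-2.84, -0.87],  [4.38, 0.01],  [3.42, -1.26]]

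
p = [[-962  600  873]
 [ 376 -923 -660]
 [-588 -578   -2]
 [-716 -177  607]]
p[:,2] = [873, -660, -2, 607]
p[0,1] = 600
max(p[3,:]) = 607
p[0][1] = 600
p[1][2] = -660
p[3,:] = [-716, -177, 607]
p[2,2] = -2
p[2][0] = -588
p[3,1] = -177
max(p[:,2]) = 873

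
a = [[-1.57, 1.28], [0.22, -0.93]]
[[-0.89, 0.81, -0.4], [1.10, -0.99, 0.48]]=a@[[-0.49, 0.44, -0.21],  [-1.3, 1.17, -0.57]]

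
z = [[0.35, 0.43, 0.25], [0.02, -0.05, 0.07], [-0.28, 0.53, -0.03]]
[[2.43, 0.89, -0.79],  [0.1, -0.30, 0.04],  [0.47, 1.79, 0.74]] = z @[[2.44, -0.03, -3.05], [2.31, 3.25, -0.14], [2.32, -1.98, 1.36]]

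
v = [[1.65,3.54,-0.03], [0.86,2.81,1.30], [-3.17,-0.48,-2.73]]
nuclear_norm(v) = 9.88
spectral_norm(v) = 5.63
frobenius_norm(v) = 6.58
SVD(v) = [[-0.61, -0.54, 0.58], [-0.53, -0.26, -0.81], [0.59, -0.8, -0.13]] @ diag([5.63348500643385, 3.255157578374443, 0.990300874601478]) @ [[-0.59, -0.7, -0.4],[0.43, -0.70, 0.57],[0.68, -0.16, -0.71]]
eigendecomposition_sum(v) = [[-0.35,0.16,-0.48], [0.46,-0.22,0.64], [-1.88,0.90,-2.63]] + [[1.12,  -4.8,  -1.37], [0.06,  -0.24,  -0.07], [-0.78,  3.35,  0.96]] + [[0.87, 8.18, 1.83], [0.35, 3.26, 0.73], [-0.5, -4.73, -1.06]]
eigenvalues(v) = [-3.2, 1.85, 3.08]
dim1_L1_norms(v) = [5.22, 4.97, 6.38]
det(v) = -18.16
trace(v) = 1.73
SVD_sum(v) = [[2.03, 2.4, 1.39], [1.77, 2.09, 1.21], [-1.95, -2.31, -1.34]] + [[-0.77, 1.23, -1.01], [-0.37, 0.59, -0.48], [-1.13, 1.81, -1.48]] + [[0.39, -0.09, -0.41],[-0.54, 0.13, 0.57],[-0.09, 0.02, 0.09]]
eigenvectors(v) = [[0.18, -0.82, 0.82], [-0.23, -0.04, 0.33], [0.96, 0.57, -0.47]]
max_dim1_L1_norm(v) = 6.38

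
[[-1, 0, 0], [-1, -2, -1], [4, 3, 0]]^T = [[-1, -1, 4], [0, -2, 3], [0, -1, 0]]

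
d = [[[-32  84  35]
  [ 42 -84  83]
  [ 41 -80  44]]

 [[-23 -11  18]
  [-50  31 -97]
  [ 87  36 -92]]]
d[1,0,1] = -11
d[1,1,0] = -50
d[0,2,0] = 41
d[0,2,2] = 44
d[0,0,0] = -32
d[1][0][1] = -11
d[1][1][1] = 31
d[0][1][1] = -84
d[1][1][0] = -50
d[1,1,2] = -97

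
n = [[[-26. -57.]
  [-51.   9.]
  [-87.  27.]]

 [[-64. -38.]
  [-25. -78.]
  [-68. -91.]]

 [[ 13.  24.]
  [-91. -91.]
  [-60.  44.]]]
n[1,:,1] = [-38.0, -78.0, -91.0]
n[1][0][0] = -64.0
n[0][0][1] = -57.0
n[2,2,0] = -60.0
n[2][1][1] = -91.0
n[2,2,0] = -60.0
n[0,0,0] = -26.0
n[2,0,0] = 13.0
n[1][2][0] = -68.0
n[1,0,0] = -64.0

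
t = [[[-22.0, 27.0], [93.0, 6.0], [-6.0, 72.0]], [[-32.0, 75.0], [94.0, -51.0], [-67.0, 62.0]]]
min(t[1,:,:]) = -67.0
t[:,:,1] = [[27.0, 6.0, 72.0], [75.0, -51.0, 62.0]]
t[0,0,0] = -22.0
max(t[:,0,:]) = 75.0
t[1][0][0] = -32.0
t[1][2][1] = 62.0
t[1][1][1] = -51.0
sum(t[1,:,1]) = 86.0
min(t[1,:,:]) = -67.0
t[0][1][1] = 6.0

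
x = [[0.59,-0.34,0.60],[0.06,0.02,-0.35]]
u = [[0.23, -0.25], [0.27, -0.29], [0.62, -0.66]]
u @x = [[0.12, -0.08, 0.23], [0.14, -0.10, 0.26], [0.33, -0.22, 0.60]]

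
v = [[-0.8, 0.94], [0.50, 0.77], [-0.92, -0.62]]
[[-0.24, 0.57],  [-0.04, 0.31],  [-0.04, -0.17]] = v @ [[0.14, -0.14], [-0.14, 0.49]]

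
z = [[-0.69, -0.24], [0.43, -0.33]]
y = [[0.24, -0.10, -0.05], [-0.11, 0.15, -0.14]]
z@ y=[[-0.14,0.03,0.07], [0.14,-0.09,0.02]]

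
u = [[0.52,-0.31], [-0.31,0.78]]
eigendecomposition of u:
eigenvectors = [[-0.83, 0.55],  [-0.55, -0.83]]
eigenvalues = [0.31, 0.99]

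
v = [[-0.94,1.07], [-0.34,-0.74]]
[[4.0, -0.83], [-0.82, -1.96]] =v @[[-1.97, 2.56], [2.01, 1.47]]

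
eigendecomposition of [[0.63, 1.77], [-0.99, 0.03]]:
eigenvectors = [[0.80+0.00j, (0.8-0j)], [(-0.14+0.58j), (-0.14-0.58j)]]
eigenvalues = [(0.33+1.29j), (0.33-1.29j)]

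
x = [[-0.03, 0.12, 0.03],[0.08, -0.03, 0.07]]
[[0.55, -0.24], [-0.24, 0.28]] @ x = [[-0.04, 0.07, -0.00], [0.03, -0.04, 0.01]]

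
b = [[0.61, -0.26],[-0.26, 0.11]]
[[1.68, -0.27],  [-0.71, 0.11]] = b @ [[1.61,0.66], [-2.69,2.6]]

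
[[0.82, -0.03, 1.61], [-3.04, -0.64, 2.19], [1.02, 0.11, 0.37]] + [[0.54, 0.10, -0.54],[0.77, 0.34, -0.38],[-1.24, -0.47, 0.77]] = [[1.36,0.07,1.07], [-2.27,-0.3,1.81], [-0.22,-0.36,1.14]]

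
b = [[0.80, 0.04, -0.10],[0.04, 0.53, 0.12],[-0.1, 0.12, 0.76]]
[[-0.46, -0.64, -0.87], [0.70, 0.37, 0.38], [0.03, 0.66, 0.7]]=b@[[-0.68, -0.74, -1.03], [1.43, 0.6, 0.64], [-0.27, 0.68, 0.69]]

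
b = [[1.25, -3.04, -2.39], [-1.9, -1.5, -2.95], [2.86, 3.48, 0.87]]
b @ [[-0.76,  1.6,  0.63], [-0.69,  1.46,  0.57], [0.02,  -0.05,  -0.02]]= [[1.10, -2.32, -0.9], [2.42, -5.08, -1.99], [-4.56, 9.61, 3.77]]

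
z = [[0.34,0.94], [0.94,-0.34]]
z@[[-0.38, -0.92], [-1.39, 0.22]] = [[-1.44,-0.11], [0.12,-0.94]]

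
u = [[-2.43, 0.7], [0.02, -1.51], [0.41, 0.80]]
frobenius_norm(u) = 3.08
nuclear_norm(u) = 4.26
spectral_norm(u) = 2.58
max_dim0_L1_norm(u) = 3.01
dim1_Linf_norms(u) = [2.43, 1.51, 0.8]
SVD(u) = [[-0.97, -0.19], [0.24, -0.82], [0.02, 0.54]] @ diag([2.5838426207231406, 1.6754871862639151]) @ [[0.92, -0.39], [0.39, 0.92]]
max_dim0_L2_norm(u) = 2.46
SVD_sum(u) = [[-2.31, 0.99], [0.56, -0.24], [0.06, -0.02]] + [[-0.12, -0.29], [-0.54, -1.27], [0.35, 0.82]]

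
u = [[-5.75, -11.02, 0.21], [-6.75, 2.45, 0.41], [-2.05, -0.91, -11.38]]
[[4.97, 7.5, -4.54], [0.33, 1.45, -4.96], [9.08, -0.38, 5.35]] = u@[[-0.22,-0.38,0.71], [-0.35,-0.48,0.03], [-0.73,0.14,-0.60]]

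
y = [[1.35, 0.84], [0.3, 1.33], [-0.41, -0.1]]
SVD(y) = [[-0.77, 0.55],  [-0.61, -0.78],  [0.18, -0.29]] @ diag([1.9670924180852476, 0.8340548055802648]) @ [[-0.66, -0.75], [0.75, -0.66]]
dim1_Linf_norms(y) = [1.35, 1.33, 0.41]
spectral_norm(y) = 1.97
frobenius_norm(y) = 2.14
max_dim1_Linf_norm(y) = 1.35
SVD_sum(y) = [[1.01,1.14], [0.79,0.90], [-0.23,-0.26]] + [[0.34, -0.3], [-0.49, 0.43], [-0.18, 0.16]]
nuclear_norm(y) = 2.80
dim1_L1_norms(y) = [2.19, 1.63, 0.51]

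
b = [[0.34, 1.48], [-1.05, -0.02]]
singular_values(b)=[1.56, 0.99]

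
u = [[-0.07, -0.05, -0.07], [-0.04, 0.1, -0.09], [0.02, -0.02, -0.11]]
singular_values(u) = [0.17, 0.11, 0.07]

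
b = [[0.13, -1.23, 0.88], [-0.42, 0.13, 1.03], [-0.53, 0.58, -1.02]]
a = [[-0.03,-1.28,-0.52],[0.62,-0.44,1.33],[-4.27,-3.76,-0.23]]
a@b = [[0.81, -0.43, -0.81],[-0.44, -0.05, -1.26],[1.15, 4.63, -7.4]]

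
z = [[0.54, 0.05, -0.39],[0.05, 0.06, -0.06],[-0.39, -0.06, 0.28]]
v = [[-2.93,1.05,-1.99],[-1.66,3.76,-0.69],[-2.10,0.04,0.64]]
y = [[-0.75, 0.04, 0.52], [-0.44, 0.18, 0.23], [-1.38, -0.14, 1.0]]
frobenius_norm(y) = 2.01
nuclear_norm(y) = 2.24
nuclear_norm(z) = 0.89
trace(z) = 0.88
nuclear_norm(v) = 9.25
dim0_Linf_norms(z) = [0.54, 0.06, 0.39]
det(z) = -0.00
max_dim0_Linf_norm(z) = 0.54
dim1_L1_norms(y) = [1.31, 0.85, 2.52]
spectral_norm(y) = 2.00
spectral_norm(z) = 0.83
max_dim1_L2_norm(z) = 0.67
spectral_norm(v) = 5.22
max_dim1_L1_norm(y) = 2.52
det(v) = -20.08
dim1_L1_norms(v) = [5.97, 6.11, 2.78]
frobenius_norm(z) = 0.83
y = v @ z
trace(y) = 0.43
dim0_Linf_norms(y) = [1.38, 0.18, 1.0]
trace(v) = 1.47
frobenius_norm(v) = 5.99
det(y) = 0.01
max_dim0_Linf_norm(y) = 1.38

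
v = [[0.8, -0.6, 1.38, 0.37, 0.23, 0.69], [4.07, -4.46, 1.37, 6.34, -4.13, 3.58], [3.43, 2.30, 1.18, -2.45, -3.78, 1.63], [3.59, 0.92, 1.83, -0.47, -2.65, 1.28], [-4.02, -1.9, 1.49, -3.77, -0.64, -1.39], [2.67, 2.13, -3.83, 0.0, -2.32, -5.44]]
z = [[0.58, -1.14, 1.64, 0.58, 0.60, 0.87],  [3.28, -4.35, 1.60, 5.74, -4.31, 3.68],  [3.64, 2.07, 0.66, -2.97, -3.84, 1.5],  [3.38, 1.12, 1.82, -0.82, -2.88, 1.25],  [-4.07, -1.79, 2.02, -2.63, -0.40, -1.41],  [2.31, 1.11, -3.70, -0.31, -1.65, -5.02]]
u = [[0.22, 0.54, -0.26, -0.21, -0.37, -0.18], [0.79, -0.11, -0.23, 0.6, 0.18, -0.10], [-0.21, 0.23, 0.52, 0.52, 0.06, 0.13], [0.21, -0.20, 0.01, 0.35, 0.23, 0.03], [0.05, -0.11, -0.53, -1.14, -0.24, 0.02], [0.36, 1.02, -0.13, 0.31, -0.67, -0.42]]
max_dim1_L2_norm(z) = 9.86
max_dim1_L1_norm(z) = 22.96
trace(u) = 0.32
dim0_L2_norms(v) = [8.07, 5.88, 5.04, 7.8, 6.65, 7.01]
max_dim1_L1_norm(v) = 23.95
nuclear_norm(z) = 32.49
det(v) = 557.79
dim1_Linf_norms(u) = [0.54, 0.79, 0.52, 0.35, 1.14, 1.02]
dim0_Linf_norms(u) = [0.79, 1.02, 0.53, 1.14, 0.67, 0.42]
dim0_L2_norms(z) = [7.59, 5.5, 5.17, 7.06, 6.7, 6.73]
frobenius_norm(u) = 2.49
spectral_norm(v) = 11.62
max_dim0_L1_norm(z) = 17.26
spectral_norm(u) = 1.63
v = z + u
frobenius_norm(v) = 16.71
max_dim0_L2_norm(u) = 1.48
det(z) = 2769.24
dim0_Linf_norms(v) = [4.07, 4.46, 3.83, 6.34, 4.13, 5.44]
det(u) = -0.00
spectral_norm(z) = 10.90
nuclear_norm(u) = 4.45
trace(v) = -9.03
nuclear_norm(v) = 33.16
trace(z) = -9.35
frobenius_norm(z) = 15.96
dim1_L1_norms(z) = [5.41, 22.96, 14.68, 11.27, 12.32, 14.1]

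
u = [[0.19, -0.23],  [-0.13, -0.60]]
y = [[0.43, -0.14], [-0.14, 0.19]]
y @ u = [[0.1, -0.01], [-0.05, -0.08]]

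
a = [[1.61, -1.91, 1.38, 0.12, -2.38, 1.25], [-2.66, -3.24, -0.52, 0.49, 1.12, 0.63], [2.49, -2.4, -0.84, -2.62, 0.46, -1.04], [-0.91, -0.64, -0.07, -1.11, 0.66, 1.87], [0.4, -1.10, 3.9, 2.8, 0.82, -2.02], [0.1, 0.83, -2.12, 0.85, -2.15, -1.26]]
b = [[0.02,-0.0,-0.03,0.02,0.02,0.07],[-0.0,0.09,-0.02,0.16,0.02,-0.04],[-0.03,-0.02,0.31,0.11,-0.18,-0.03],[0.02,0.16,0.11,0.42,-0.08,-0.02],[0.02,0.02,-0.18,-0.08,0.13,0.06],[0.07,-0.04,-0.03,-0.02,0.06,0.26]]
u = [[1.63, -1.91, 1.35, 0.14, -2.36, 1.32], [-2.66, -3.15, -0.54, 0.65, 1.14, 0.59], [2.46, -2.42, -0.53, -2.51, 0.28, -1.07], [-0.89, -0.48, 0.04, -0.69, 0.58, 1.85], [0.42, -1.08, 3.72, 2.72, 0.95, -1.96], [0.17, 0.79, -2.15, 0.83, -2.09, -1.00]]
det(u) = -133.83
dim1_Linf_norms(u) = [2.36, 3.15, 2.51, 1.85, 3.72, 2.15]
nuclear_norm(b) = 1.25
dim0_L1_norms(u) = [8.23, 9.83, 8.33, 7.54, 7.4, 7.79]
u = a + b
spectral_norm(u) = 5.60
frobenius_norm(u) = 9.92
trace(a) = -4.02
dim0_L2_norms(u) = [4.1, 4.63, 4.57, 3.91, 3.54, 3.39]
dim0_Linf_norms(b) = [0.07, 0.16, 0.31, 0.42, 0.18, 0.26]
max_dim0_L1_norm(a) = 10.12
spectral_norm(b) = 0.59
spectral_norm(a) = 5.80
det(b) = 0.00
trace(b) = 1.23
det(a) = 120.79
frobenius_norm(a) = 10.18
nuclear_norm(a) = 22.27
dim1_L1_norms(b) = [0.16, 0.33, 0.68, 0.81, 0.49, 0.48]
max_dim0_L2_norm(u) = 4.63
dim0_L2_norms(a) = [4.11, 4.71, 4.75, 4.11, 3.59, 3.49]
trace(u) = -2.79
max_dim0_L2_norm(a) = 4.75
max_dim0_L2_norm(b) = 0.47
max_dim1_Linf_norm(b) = 0.42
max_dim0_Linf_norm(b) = 0.42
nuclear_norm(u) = 21.75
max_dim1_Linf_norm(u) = 3.72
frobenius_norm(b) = 0.74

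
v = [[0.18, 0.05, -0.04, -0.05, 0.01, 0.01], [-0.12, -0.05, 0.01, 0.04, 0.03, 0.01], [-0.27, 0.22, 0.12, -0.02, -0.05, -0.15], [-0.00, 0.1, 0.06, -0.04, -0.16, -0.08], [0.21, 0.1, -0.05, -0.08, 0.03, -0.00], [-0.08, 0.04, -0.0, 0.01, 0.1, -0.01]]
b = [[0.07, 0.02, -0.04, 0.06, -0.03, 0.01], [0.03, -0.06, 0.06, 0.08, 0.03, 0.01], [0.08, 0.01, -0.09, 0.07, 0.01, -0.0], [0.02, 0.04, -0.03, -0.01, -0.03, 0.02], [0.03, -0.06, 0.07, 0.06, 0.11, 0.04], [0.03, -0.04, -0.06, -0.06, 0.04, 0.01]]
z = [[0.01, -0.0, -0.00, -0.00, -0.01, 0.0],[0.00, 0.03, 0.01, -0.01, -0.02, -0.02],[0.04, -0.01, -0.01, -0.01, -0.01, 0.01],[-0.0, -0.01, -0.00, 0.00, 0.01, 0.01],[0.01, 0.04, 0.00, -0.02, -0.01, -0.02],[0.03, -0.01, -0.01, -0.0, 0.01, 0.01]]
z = b @ v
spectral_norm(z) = 0.07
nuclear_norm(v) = 0.97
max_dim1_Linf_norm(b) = 0.11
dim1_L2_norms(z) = [0.01, 0.04, 0.05, 0.02, 0.05, 0.04]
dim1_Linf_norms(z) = [0.01, 0.03, 0.04, 0.01, 0.04, 0.03]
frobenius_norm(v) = 0.59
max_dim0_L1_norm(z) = 0.1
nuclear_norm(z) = 0.16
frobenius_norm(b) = 0.30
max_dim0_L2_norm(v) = 0.41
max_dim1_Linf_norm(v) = 0.27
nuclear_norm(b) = 0.58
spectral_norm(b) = 0.20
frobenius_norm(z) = 0.09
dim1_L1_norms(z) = [0.02, 0.09, 0.09, 0.03, 0.1, 0.07]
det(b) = 0.00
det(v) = 0.00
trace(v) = 0.23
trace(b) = 0.03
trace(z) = 0.03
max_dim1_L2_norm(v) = 0.4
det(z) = -0.00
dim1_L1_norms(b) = [0.23, 0.27, 0.26, 0.15, 0.37, 0.24]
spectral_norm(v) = 0.47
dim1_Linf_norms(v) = [0.18, 0.12, 0.27, 0.16, 0.21, 0.1]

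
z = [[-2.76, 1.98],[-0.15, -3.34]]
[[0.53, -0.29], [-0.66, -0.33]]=z @[[-0.05,0.17],[0.2,0.09]]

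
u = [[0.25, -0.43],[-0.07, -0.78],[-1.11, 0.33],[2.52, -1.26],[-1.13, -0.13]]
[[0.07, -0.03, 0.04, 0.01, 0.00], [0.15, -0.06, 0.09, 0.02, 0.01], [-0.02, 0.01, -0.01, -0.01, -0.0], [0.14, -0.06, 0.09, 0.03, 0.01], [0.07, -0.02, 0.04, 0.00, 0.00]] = u @ [[-0.04, 0.01, -0.02, -0.0, -0.00], [-0.19, 0.07, -0.11, -0.02, -0.01]]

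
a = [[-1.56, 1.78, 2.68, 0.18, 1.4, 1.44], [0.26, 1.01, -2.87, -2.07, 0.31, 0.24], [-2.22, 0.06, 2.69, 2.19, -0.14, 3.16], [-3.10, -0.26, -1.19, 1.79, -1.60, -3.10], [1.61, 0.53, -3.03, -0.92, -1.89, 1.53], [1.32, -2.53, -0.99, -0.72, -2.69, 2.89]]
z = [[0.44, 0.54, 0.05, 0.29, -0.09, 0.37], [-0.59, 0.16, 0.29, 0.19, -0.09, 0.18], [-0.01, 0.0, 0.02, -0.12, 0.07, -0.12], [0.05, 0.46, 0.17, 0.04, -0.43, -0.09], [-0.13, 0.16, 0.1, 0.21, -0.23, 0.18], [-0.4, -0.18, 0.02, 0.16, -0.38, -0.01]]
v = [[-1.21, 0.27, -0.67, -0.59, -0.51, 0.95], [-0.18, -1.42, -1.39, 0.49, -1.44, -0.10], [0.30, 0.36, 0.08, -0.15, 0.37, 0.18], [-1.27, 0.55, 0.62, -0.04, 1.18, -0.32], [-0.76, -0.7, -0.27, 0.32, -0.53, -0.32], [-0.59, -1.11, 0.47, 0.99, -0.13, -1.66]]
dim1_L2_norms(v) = [1.87, 2.51, 0.65, 1.95, 1.28, 2.36]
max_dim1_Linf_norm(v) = 1.66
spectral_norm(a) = 7.50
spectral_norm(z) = 1.01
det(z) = -0.00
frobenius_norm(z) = 1.51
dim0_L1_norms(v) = [4.31, 4.41, 3.5, 2.58, 4.16, 3.53]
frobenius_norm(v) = 4.60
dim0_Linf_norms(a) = [3.1, 2.53, 3.03, 2.19, 2.69, 3.16]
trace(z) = 0.42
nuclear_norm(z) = 2.81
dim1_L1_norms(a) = [9.04, 6.76, 10.46, 11.04, 9.51, 11.14]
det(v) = -0.00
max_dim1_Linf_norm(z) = 0.59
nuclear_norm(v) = 8.29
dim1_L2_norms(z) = [0.85, 0.73, 0.18, 0.66, 0.43, 0.6]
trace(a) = 4.93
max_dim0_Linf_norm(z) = 0.59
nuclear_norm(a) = 23.52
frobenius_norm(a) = 11.32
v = z @ a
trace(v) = -4.78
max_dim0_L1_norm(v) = 4.41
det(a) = 662.33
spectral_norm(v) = 3.19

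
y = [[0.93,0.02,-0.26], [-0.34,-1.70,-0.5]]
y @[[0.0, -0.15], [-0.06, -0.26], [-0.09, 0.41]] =[[0.02,-0.25], [0.15,0.29]]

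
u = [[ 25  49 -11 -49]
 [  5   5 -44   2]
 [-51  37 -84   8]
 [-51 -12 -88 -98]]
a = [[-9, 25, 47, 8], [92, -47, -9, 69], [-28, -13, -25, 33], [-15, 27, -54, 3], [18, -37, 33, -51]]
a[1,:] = [92, -47, -9, 69]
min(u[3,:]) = -98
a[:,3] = [8, 69, 33, 3, -51]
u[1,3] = 2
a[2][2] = -25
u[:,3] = [-49, 2, 8, -98]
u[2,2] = -84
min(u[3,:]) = -98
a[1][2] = -9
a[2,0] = -28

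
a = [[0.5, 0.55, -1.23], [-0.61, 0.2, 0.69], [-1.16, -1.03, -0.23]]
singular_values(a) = [1.87, 1.28, 0.52]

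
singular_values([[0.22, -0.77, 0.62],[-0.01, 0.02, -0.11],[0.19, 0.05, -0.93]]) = [1.25, 0.62, 0.02]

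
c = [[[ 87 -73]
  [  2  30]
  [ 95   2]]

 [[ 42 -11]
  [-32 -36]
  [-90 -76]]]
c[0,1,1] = 30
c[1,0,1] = -11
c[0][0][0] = 87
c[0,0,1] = -73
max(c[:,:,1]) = 30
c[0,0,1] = -73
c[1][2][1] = -76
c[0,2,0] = 95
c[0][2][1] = 2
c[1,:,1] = [-11, -36, -76]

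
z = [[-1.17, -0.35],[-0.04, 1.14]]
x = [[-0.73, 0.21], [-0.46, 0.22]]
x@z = [[0.85, 0.49], [0.53, 0.41]]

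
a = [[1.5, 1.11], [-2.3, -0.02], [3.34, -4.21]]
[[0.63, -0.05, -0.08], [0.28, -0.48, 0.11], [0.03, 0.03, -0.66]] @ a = [[0.79, 1.04], [1.89, -0.14], [-2.23, 2.81]]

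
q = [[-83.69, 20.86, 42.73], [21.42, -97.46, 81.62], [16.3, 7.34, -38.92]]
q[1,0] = 21.42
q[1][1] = -97.46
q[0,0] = -83.69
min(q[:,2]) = -38.92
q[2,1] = 7.34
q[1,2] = 81.62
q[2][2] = -38.92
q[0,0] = -83.69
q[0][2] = 42.73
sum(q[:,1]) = -69.25999999999999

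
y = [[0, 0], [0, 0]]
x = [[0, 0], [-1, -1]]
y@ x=[[0, 0], [0, 0]]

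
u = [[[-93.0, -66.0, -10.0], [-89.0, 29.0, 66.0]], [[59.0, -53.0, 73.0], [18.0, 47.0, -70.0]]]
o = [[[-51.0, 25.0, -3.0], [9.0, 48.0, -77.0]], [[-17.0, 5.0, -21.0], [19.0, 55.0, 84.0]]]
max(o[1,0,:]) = 5.0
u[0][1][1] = 29.0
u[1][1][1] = 47.0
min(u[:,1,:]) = -89.0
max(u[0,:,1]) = 29.0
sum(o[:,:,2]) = -17.0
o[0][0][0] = -51.0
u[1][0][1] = -53.0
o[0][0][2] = -3.0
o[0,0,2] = -3.0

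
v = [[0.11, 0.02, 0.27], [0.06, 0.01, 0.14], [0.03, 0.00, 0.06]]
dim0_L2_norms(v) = [0.13, 0.02, 0.31]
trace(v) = 0.18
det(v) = -0.00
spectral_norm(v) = 0.34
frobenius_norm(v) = 0.34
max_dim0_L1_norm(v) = 0.47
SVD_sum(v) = [[0.11, 0.02, 0.27], [0.06, 0.01, 0.14], [0.03, 0.00, 0.06]] + [[-0.0, 0.0, 0.00], [0.0, -0.0, -0.0], [0.00, -0.0, -0.0]] + [[-0.00, -0.0, 0.00], [0.0, 0.0, -0.0], [-0.0, -0.0, 0.00]]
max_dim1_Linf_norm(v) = 0.27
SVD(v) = [[-0.87, 0.31, 0.39],[-0.45, -0.19, -0.87],[-0.20, -0.93, 0.3]] @ diag([0.3363795719547627, 0.006862553531980211, 0.001299588608517761]) @ [[-0.38,-0.07,-0.92], [-0.73,0.63,0.26], [-0.57,-0.77,0.29]]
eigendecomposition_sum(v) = [[0.12, 0.01, 0.26], [0.06, 0.01, 0.14], [0.03, 0.00, 0.06]] + [[-0.00, 0.01, 0.01], [-0.0, 0.0, 0.00], [0.0, -0.00, -0.0]] + [[-0.00, 0.00, -0.0],[-0.00, 0.0, -0.0],[0.0, -0.00, 0.00]]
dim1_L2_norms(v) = [0.29, 0.15, 0.07]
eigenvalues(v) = [0.19, -0.01, 0.0]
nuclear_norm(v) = 0.34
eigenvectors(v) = [[-0.86, -0.91, -0.51], [-0.46, -0.12, -0.82], [-0.21, 0.4, 0.26]]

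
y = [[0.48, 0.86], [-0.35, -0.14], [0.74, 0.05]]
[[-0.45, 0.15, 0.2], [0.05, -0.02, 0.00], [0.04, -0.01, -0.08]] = y @ [[0.09, -0.03, -0.13], [-0.57, 0.19, 0.30]]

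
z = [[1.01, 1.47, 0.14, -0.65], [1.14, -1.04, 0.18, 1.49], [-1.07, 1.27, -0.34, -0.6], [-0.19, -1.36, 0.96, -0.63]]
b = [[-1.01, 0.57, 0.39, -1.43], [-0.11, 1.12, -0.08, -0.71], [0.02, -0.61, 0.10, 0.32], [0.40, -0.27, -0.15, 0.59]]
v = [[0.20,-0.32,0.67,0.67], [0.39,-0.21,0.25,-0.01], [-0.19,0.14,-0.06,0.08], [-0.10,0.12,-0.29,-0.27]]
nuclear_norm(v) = 1.67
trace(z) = -1.00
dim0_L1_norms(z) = [3.41, 5.14, 1.62, 3.37]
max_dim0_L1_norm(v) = 1.27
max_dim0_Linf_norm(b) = 1.43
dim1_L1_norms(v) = [1.86, 0.86, 0.47, 0.78]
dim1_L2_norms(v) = [1.02, 0.51, 0.26, 0.43]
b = v @ z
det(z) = 2.02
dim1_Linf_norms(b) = [1.43, 1.12, 0.61, 0.59]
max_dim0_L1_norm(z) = 5.14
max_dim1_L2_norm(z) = 2.15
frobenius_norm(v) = 1.24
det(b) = -0.00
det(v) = 0.00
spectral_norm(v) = 1.16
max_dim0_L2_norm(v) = 0.77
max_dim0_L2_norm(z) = 2.59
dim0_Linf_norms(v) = [0.39, 0.32, 0.67, 0.67]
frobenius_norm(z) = 3.83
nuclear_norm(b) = 3.33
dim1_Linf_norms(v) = [0.67, 0.39, 0.19, 0.29]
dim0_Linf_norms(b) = [1.01, 1.12, 0.39, 1.43]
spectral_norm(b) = 2.34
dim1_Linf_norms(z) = [1.47, 1.49, 1.27, 1.36]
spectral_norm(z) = 2.96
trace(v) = -0.34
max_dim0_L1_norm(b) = 3.05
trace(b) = 0.80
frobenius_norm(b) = 2.53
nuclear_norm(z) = 6.58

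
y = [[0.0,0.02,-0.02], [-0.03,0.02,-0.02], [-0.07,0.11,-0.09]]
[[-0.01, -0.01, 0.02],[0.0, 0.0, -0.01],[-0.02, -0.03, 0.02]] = y @ [[-0.35,-0.60,0.81], [-0.58,-0.57,0.01], [-0.16,0.11,-0.85]]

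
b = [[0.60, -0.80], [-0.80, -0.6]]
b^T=[[0.60, -0.8], [-0.80, -0.60]]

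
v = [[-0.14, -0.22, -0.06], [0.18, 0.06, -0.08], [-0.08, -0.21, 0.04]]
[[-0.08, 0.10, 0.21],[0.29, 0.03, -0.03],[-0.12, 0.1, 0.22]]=v @ [[1.15,0.31,0.24], [-0.08,-0.61,-1.11], [-1.07,-0.16,0.05]]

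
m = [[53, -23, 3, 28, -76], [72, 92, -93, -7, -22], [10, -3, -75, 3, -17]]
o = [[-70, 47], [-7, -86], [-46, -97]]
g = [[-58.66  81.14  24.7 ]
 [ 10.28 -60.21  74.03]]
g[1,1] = -60.21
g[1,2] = 74.03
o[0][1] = 47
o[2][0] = -46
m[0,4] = -76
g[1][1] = -60.21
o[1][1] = -86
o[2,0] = -46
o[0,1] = 47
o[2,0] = -46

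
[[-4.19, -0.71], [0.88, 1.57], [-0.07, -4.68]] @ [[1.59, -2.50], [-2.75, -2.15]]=[[-4.71, 12.0], [-2.92, -5.58], [12.76, 10.24]]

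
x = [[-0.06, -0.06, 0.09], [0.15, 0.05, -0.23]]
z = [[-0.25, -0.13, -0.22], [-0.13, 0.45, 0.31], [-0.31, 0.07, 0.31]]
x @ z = [[-0.01, -0.01, 0.02], [0.03, -0.01, -0.09]]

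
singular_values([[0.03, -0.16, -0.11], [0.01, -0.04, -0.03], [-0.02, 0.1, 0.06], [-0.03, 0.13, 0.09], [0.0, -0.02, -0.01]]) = [0.29, 0.01, 0.01]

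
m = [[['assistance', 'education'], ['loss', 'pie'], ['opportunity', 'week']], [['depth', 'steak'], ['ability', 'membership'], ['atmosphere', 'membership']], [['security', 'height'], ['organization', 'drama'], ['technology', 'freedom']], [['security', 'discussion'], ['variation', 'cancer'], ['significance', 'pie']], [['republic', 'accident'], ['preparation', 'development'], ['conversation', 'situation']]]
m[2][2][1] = 'freedom'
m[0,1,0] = 'loss'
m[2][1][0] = 'organization'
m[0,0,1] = 'education'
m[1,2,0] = 'atmosphere'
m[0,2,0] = 'opportunity'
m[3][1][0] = 'variation'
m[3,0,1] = 'discussion'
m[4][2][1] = 'situation'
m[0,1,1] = 'pie'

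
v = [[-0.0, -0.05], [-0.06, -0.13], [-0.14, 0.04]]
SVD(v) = [[-0.17,  -0.30], [-0.76,  -0.56], [-0.63,  0.77]] @ diag([0.15671526656726767, 0.14014394465959007]) @ [[0.85, 0.53], [-0.53, 0.85]]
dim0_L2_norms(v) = [0.15, 0.14]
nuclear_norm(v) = 0.30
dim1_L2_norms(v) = [0.05, 0.14, 0.15]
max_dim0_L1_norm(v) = 0.22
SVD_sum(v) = [[-0.02, -0.01], [-0.10, -0.06], [-0.08, -0.05]] + [[0.02, -0.04], [0.04, -0.07], [-0.06, 0.09]]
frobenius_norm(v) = 0.21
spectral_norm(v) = 0.16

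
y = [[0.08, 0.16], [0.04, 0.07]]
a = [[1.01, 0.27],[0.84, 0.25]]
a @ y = [[0.09,0.18],[0.08,0.15]]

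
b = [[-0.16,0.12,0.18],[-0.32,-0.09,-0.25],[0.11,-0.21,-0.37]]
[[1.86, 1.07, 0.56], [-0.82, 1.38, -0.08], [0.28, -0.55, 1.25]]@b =[[-0.58, 0.01, -0.14], [-0.32, -0.21, -0.46], [0.27, -0.18, -0.27]]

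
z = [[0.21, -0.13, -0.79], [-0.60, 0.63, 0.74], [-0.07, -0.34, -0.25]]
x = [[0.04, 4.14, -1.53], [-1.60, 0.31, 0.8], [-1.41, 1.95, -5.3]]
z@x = [[1.33, -0.71, 3.76], [-2.08, -0.85, -2.50], [0.89, -0.88, 1.16]]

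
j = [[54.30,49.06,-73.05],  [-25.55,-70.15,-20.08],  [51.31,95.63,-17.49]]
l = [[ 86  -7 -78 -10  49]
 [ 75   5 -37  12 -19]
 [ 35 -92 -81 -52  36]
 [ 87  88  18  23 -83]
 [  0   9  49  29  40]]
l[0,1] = -7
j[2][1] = 95.63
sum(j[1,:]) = -115.78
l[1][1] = 5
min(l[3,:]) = -83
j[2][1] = 95.63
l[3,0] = 87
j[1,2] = -20.08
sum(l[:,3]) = 2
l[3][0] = 87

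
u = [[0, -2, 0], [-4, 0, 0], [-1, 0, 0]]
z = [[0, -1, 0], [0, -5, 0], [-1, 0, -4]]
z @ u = [[4, 0, 0], [20, 0, 0], [4, 2, 0]]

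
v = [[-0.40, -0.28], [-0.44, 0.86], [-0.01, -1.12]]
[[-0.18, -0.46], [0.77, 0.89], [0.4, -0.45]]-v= [[0.22, -0.18],[1.21, 0.03],[0.41, 0.67]]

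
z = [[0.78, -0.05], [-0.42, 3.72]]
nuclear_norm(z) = 4.52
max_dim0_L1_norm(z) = 3.77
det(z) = 2.88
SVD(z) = [[-0.04,1.00], [1.00,0.04]] @ diag([3.7462582542729113, 0.7689272347186538]) @ [[-0.12,0.99], [0.99,0.12]]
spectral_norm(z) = 3.75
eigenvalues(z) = [0.77, 3.73]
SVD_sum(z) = [[0.02,-0.14], [-0.45,3.72]] + [[0.76, 0.09], [0.03, 0.00]]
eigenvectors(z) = [[-0.99, 0.02],  [-0.14, -1.00]]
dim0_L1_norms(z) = [1.2, 3.77]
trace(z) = 4.50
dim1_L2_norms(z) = [0.78, 3.74]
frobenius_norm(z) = 3.82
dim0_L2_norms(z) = [0.89, 3.72]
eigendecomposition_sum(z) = [[0.77,  0.01], [0.11,  0.00]] + [[0.01,-0.06], [-0.53,3.72]]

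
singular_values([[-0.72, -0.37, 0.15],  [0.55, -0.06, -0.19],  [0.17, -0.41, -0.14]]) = [0.98, 0.53, 0.0]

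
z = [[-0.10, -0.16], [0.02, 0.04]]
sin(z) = [[-0.1,-0.16], [0.02,0.04]]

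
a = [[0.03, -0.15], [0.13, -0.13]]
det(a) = 0.02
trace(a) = -0.10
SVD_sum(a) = [[0.08, -0.12], [0.09, -0.15]] + [[-0.05, -0.03], [0.04, 0.02]]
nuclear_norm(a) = 0.30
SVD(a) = [[-0.63, -0.78], [-0.78, 0.63]] @ diag([0.22928326495617055, 0.06803810999019959]) @ [[-0.52, 0.85],[0.85, 0.52]]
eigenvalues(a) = [(-0.05+0.11j), (-0.05-0.11j)]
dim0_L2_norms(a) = [0.13, 0.2]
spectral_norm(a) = 0.23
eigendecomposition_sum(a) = [[(0.02+0.07j), -0.08-0.03j],[(0.07+0.03j), (-0.07+0.04j)]] + [[0.02-0.07j,(-0.08+0.03j)], [(0.07-0.03j),(-0.07-0.04j)]]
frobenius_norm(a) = 0.24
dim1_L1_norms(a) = [0.18, 0.26]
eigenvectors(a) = [[0.73+0.00j,0.73-0.00j], [(0.39-0.56j),0.39+0.56j]]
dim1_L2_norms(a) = [0.15, 0.18]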